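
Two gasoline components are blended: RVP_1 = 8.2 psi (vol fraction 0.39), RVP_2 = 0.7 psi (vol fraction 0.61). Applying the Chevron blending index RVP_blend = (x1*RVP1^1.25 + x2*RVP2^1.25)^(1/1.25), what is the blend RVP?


Chevron index: RVP_blend = (sum xi*RVPi^1.25)^(1/1.25)
RVP^1.25 terms: 0.39 * 8.2^1.25 + 0.61 * 0.7^1.25 = 5.80225
RVP_blend = 5.80225^(1/1.25) = 4.082

4.082 psi


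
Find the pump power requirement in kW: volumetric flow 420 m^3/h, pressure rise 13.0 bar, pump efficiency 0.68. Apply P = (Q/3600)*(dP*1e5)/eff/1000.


Q = 420 / 3600 = 0.116667 m^3/s
P = 0.116667 * (13.0 * 1e5) / 0.68 / 1000 = 223.0

223.0 kW


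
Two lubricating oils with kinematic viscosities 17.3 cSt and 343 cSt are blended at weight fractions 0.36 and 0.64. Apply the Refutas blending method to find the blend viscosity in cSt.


Refutas method: VBN_i = 14.534*ln(ln(visc_i + 0.8)) + 10.975, blended linearly by mass fraction; since VBN is linear in VBI_i = ln(ln(visc_i + 0.8)) and the fractions sum to 1, blend VBI directly: visc = exp(exp(VBI_blend)) - 0.8
VBI_1 = ln(ln(17.3 + 0.8)) = 1.0633
VBI_2 = ln(ln(343 + 0.8)) = 1.76474
VBI_blend = 0.36 * 1.0633 + 0.64 * 1.76474 = 1.51222
visc_blend = exp(exp(1.51222)) - 0.8 = 92.59

92.59 cSt


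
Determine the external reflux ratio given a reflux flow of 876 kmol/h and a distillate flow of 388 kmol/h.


Reflux ratio definition: R = L / D (liquid returned / distillate withdrawn)
L = 876 kmol/h, D = 388 kmol/h
R = 876 / 388 = 2.258

2.258


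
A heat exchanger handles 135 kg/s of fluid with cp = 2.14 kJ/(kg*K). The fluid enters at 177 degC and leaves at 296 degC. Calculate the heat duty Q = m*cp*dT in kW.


Q = m_dot * cp * delta_T
delta_T = 296 - 177 = 119 K
Q = 135 * 2.14 * 119
= 288.9 * 119
= 34379.1 kW

34379.1 kW


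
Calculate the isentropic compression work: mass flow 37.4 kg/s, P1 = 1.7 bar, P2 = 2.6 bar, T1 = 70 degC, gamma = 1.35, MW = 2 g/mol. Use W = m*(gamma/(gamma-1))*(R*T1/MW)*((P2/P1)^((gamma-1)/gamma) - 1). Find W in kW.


Isentropic work: W = m*(gamma/(gamma-1))*(R*T1/MW)*((P2/P1)^((gamma-1)/gamma) - 1)
T1 = 70 + 273.15 = 343.15 K
Pressure ratio = 2.6 / 1.7 = 1.52941
Exponent = (1.35 - 1)/1.35 = 0.259259
(P2/P1)^exp - 1 = 1.52941^0.259259 - 1 = 0.116451
W = 37.4 * 1.35 / 0.35 * 8.314 * 343.15 / 2 * 0.116451 = 23960

23960 kW


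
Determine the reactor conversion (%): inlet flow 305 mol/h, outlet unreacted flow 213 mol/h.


X = (F_in - F_out) / F_in * 100
Moles reacted = 305 - 213 = 92
X = 92 / 305 * 100
= 0.3016 * 100
= 30.16 %

30.16 %


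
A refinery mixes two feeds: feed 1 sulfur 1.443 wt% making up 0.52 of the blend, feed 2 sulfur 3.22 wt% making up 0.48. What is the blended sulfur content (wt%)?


Linear sulfur blending: S_blend = x1*S1 + x2*S2
Contribution 1: 0.52 * 1.443 = 0.75036 wt%
Contribution 2: 0.48 * 3.22 = 1.5456 wt%
S_blend = 0.75036 + 1.5456 = 2.29596

2.29596 wt%


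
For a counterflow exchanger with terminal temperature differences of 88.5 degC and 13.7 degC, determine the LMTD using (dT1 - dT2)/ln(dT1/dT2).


LMTD = (dT1 - dT2) / ln(dT1/dT2)
= (88.5 - 13.7) / ln(88.5 / 13.7) = 74.8 / 1.86561 = 40.09

40.09 degC


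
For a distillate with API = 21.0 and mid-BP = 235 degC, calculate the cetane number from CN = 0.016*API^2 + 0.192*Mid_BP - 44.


CN = 0.016 * 21.0^2 + 0.192 * 235 - 44
CN = 7.056 + 45.12 - 44 = 8.176

8.176


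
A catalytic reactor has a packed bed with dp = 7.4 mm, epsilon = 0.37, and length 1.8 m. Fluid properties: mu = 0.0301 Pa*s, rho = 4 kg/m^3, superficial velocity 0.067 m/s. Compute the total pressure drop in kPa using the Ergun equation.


dp = 7.4 mm = 0.0074 m
Viscous term = 150*0.0301*0.067*(1-0.37)^2 / (0.0074^2*0.37^3) = 43285.8
Inertial term = 1.75*4*0.067^2*(1-0.37) / (0.0074*0.37^3) = 52.8143
dP/L = 43285.8 + 52.8143 = 43338.6 Pa/m
dP = 43338.6 * 1.8 / 1000 = 78.01 kPa

78.01 kPa


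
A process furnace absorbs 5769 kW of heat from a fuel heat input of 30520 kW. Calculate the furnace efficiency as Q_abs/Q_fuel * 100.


Furnace efficiency = Q_absorbed / Q_fuel * 100
= 5769 / 30520 * 100 = 18.90

18.90 %


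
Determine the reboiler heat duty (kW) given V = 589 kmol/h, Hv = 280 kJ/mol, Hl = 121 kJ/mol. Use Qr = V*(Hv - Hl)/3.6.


Qr = 589 * (280 - 121) / 3.6 = 589 * 159 / 3.6 = 26010

26010 kW


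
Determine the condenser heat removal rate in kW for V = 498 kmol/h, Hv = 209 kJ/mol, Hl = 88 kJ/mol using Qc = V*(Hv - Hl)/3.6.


Qc = 498 * (209 - 88) / 3.6 = 498 * 121 / 3.6 = 16740

16740 kW


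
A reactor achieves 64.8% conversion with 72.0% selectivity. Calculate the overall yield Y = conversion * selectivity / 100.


Overall yield = conversion (%) * selectivity (%) / 100
Conversion = 64.8%, Selectivity = 72.0%
Y = 64.8 * 72.0 / 100
= 46.656 %

46.656 %


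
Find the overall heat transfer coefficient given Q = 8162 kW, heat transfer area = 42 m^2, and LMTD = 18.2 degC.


From Q = U*A*LMTD, U = Q / (A * LMTD)
U = 8162 / (42 * 18.2) = 8162 / 764.4 = 10.68

10.68 kW/(m^2*K)


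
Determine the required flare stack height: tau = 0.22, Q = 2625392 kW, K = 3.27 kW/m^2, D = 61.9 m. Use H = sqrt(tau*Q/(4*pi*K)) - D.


tau*Q/(4*pi*K) = 0.22 * 2625392 / (4 * pi * 3.27) = 14055.9
sqrt(14055.9) = 118.558
H = 118.558 - 61.9 = 56.66

56.66 m


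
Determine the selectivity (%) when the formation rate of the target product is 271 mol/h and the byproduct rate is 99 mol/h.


Selectivity = desired / (desired + undesired) * 100
Total products = 271 + 99 = 370 mol/h
S = 271 / 370 * 100
= 0.7324 * 100
= 73.24 %

73.24 %


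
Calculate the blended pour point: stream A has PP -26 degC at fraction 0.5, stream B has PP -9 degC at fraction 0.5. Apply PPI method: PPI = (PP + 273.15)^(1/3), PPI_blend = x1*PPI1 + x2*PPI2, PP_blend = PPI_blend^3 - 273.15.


PPI_1 = (-26 + 273.15)^(1/3) = 6.275575
PPI_2 = (-9 + 273.15)^(1/3) = 6.416283
PPI_blend = 0.5 * 6.275575 + 0.5 * 6.416283 = 6.345929
PP_blend = 6.345929^3 - 273.15 = 255.5557 - 273.15 = -17.59

-17.59 degC


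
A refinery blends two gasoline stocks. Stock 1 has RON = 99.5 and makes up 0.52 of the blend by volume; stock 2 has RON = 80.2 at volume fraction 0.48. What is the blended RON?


Linear blending: RON_blend = sum(vi * RONi)
Contribution 1: 0.52 * 99.5 = 51.74
Contribution 2: 0.48 * 80.2 = 38.496
RON_blend = 51.74 + 38.496 = 90.236

90.236


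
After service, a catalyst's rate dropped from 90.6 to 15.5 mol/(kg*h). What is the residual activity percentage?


Activity (%) = (rate_used / rate_fresh) * 100
rate_used = 15.5, rate_fresh = 90.6
= (15.5 / 90.6) * 100
= 0.1711 * 100 = 17.11

17.11 %


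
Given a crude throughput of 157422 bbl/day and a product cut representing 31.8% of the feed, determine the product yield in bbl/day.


Crude throughput = 157422 bbl/day
Fraction yield = 31.8%
yield = throughput * fraction / 100
yield = 157422 * 31.8 / 100 = 50060.196

50060.196 bbl/day


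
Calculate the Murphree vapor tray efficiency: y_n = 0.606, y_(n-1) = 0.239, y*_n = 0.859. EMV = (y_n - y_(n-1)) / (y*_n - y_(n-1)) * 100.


Murphree vapor efficiency: EMV = (y_n - y_(n-1)) / (y*_n - y_(n-1)) * 100
EMV = (0.606 - 0.239) / (0.859 - 0.239) * 100 = 0.367 / 0.62 * 100 = 59.19

59.19 %


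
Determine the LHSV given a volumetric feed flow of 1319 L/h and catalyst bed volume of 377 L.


LHSV = volumetric feed rate / catalyst volume
= 1319 L/h / 377 L
= 3.499 h^-1

3.499 h^-1


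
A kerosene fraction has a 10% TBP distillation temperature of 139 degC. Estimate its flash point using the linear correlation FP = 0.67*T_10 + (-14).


FP = 0.67 * 139 + (-14) = 79.13

79.13 degC


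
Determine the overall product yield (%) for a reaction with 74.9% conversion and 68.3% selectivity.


Overall yield = conversion (%) * selectivity (%) / 100
Conversion = 74.9%, Selectivity = 68.3%
Y = 74.9 * 68.3 / 100
= 51.1567 %

51.1567 %


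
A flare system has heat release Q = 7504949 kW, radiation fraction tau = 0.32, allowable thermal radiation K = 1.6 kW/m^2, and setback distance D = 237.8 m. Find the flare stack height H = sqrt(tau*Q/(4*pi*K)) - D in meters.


tau*Q/(4*pi*K) = 0.32 * 7504949 / (4 * pi * 1.6) = 119445
sqrt(119445) = 345.608
H = 345.608 - 237.8 = 107.8

107.8 m


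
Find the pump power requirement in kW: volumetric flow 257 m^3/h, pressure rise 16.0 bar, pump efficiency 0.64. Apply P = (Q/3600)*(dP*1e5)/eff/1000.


Q = 257 / 3600 = 0.0713889 m^3/s
P = 0.0713889 * (16.0 * 1e5) / 0.64 / 1000 = 178.5

178.5 kW


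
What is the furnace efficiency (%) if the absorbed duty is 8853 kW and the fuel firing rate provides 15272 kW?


Furnace efficiency = Q_absorbed / Q_fuel * 100
= 8853 / 15272 * 100 = 57.97

57.97 %


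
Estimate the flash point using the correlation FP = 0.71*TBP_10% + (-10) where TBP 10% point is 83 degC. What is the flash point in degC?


FP = 0.71 * 83 + (-10) = 48.93

48.93 degC


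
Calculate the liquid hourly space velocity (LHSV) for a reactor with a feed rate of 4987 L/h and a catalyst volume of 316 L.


LHSV = volumetric feed rate / catalyst volume
= 4987 L/h / 316 L
= 15.78 h^-1

15.78 h^-1


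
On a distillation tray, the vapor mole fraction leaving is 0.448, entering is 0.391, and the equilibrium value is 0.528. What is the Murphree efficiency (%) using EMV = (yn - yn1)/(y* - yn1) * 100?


Murphree vapor efficiency: EMV = (y_n - y_(n-1)) / (y*_n - y_(n-1)) * 100
EMV = (0.448 - 0.391) / (0.528 - 0.391) * 100 = 0.057 / 0.137 * 100 = 41.61

41.61 %


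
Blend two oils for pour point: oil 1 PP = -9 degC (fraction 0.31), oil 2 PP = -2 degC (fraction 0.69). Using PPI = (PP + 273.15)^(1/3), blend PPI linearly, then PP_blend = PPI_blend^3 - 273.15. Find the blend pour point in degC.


PPI_1 = (-9 + 273.15)^(1/3) = 6.416283
PPI_2 = (-2 + 273.15)^(1/3) = 6.472467
PPI_blend = 0.31 * 6.416283 + 0.69 * 6.472467 = 6.45505
PP_blend = 6.45505^3 - 273.15 = 268.9669 - 273.15 = -4.18

-4.18 degC


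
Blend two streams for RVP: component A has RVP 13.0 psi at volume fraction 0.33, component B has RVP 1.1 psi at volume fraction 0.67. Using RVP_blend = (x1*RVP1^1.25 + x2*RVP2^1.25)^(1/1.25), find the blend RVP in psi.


Chevron index: RVP_blend = (sum xi*RVPi^1.25)^(1/1.25)
RVP^1.25 terms: 0.33 * 13.0^1.25 + 0.67 * 1.1^1.25 = 8.90075
RVP_blend = 8.90075^(1/1.25) = 5.748

5.748 psi


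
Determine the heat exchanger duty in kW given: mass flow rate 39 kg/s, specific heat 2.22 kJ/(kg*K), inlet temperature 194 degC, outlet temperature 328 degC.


Q = m_dot * cp * delta_T
delta_T = 328 - 194 = 134 K
Q = 39 * 2.22 * 134
= 86.58 * 134
= 11601.72 kW

11601.72 kW


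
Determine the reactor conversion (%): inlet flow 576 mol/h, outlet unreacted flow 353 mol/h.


X = (F_in - F_out) / F_in * 100
Moles reacted = 576 - 353 = 223
X = 223 / 576 * 100
= 0.3872 * 100
= 38.72 %

38.72 %


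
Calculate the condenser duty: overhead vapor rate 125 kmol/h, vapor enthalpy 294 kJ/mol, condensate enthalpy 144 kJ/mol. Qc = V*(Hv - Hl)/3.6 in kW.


Qc = 125 * (294 - 144) / 3.6 = 125 * 150 / 3.6 = 5208

5208 kW


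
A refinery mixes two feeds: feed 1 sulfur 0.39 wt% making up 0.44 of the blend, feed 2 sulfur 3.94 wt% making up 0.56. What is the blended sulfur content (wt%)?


Linear sulfur blending: S_blend = x1*S1 + x2*S2
Contribution 1: 0.44 * 0.39 = 0.1716 wt%
Contribution 2: 0.56 * 3.94 = 2.2064 wt%
S_blend = 0.1716 + 2.2064 = 2.378

2.378 wt%


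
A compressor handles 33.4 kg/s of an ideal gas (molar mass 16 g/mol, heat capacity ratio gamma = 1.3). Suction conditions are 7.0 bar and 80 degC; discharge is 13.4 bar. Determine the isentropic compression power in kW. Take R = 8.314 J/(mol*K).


Isentropic work: W = m*(gamma/(gamma-1))*(R*T1/MW)*((P2/P1)^((gamma-1)/gamma) - 1)
T1 = 80 + 273.15 = 353.15 K
Pressure ratio = 13.4 / 7.0 = 1.91429
Exponent = (1.3 - 1)/1.3 = 0.230769
(P2/P1)^exp - 1 = 1.91429^0.230769 - 1 = 0.161659
W = 33.4 * 1.3 / 0.3 * 8.314 * 353.15 / 16 * 0.161659 = 4294

4294 kW


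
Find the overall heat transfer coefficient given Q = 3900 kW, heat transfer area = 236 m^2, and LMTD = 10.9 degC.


From Q = U*A*LMTD, U = Q / (A * LMTD)
U = 3900 / (236 * 10.9) = 3900 / 2572.4 = 1.516

1.516 kW/(m^2*K)


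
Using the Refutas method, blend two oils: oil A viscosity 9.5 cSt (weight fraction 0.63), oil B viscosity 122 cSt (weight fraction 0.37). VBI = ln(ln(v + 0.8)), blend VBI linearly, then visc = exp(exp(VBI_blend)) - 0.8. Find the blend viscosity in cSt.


Refutas method: VBN_i = 14.534*ln(ln(visc_i + 0.8)) + 10.975, blended linearly by mass fraction; since VBN is linear in VBI_i = ln(ln(visc_i + 0.8)) and the fractions sum to 1, blend VBI directly: visc = exp(exp(VBI_blend)) - 0.8
VBI_1 = ln(ln(9.5 + 0.8)) = 0.846788
VBI_2 = ln(ln(122 + 0.8)) = 1.57081
VBI_blend = 0.63 * 0.846788 + 0.37 * 1.57081 = 1.11468
visc_blend = exp(exp(1.11468)) - 0.8 = 20.29

20.29 cSt


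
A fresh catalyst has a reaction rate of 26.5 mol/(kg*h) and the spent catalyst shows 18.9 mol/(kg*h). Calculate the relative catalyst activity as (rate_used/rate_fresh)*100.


Activity (%) = (rate_used / rate_fresh) * 100
rate_used = 18.9, rate_fresh = 26.5
= (18.9 / 26.5) * 100
= 0.7132 * 100 = 71.32

71.32 %


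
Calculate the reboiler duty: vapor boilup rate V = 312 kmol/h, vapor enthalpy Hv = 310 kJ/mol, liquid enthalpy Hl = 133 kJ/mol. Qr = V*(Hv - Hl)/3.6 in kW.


Qr = 312 * (310 - 133) / 3.6 = 312 * 177 / 3.6 = 15340

15340 kW


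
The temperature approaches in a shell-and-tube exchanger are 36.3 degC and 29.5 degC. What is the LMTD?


LMTD = (dT1 - dT2) / ln(dT1/dT2)
= (36.3 - 29.5) / ln(36.3 / 29.5) = 6.8 / 0.207427 = 32.78

32.78 degC


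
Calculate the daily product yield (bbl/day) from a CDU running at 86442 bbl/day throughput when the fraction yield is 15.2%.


Crude throughput = 86442 bbl/day
Fraction yield = 15.2%
yield = throughput * fraction / 100
yield = 86442 * 15.2 / 100 = 13139.184

13139.184 bbl/day


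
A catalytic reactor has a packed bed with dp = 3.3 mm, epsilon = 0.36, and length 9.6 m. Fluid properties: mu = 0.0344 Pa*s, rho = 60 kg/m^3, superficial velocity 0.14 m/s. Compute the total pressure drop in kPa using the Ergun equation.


dp = 3.3 mm = 0.0033 m
Viscous term = 150*0.0344*0.14*(1-0.36)^2 / (0.0033^2*0.36^3) = 582374
Inertial term = 1.75*60*0.14^2*(1-0.36) / (0.0033*0.36^3) = 8554.68
dP/L = 582374 + 8554.68 = 590929 Pa/m
dP = 590929 * 9.6 / 1000 = 5673 kPa

5673 kPa


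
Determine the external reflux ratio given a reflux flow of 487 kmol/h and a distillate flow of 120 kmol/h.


Reflux ratio definition: R = L / D (liquid returned / distillate withdrawn)
L = 487 kmol/h, D = 120 kmol/h
R = 487 / 120 = 4.058

4.058


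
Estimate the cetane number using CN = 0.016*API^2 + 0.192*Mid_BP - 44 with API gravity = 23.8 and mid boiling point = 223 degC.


CN = 0.016 * 23.8^2 + 0.192 * 223 - 44
CN = 9.06304 + 42.816 - 44 = 7.87904

7.87904


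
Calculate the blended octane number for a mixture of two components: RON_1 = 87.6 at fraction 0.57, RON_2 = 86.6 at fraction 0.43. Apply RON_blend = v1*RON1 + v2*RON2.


Linear blending: RON_blend = sum(vi * RONi)
Contribution 1: 0.57 * 87.6 = 49.932
Contribution 2: 0.43 * 86.6 = 37.238
RON_blend = 49.932 + 37.238 = 87.17

87.17


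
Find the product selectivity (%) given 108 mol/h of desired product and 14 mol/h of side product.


Selectivity = desired / (desired + undesired) * 100
Total products = 108 + 14 = 122 mol/h
S = 108 / 122 * 100
= 0.8852 * 100
= 88.52 %

88.52 %


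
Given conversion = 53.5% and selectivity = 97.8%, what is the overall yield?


Overall yield = conversion (%) * selectivity (%) / 100
Conversion = 53.5%, Selectivity = 97.8%
Y = 53.5 * 97.8 / 100
= 52.323 %

52.323 %


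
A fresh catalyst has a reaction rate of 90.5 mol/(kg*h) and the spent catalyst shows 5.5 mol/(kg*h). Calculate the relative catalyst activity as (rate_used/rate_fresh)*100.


Activity (%) = (rate_used / rate_fresh) * 100
rate_used = 5.5, rate_fresh = 90.5
= (5.5 / 90.5) * 100
= 0.06077 * 100 = 6.077

6.077 %


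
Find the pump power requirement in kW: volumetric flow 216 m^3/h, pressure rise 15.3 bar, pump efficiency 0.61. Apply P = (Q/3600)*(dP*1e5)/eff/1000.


Q = 216 / 3600 = 0.06 m^3/s
P = 0.06 * (15.3 * 1e5) / 0.61 / 1000 = 150.5

150.5 kW


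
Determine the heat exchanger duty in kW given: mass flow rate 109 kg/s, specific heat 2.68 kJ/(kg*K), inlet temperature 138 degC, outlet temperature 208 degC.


Q = m_dot * cp * delta_T
delta_T = 208 - 138 = 70 K
Q = 109 * 2.68 * 70
= 292.12 * 70
= 20448.4 kW

20448.4 kW


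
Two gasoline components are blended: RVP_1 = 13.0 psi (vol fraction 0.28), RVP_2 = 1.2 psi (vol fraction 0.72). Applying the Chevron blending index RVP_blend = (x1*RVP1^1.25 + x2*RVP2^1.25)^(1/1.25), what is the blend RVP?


Chevron index: RVP_blend = (sum xi*RVPi^1.25)^(1/1.25)
RVP^1.25 terms: 0.28 * 13.0^1.25 + 0.72 * 1.2^1.25 = 7.81603
RVP_blend = 7.81603^(1/1.25) = 5.181

5.181 psi


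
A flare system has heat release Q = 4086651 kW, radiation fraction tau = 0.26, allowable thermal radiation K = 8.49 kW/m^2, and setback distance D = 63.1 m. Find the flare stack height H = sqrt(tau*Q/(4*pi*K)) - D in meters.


tau*Q/(4*pi*K) = 0.26 * 4086651 / (4 * pi * 8.49) = 9959.17
sqrt(9959.17) = 99.7956
H = 99.7956 - 63.1 = 36.70

36.70 m


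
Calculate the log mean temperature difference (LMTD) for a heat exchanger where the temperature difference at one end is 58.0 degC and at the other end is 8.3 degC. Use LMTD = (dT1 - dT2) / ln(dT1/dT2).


LMTD = (dT1 - dT2) / ln(dT1/dT2)
= (58.0 - 8.3) / ln(58.0 / 8.3) = 49.7 / 1.94419 = 25.56

25.56 degC


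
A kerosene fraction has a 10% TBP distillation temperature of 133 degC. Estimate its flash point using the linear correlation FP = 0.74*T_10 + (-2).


FP = 0.74 * 133 + (-2) = 96.42

96.42 degC


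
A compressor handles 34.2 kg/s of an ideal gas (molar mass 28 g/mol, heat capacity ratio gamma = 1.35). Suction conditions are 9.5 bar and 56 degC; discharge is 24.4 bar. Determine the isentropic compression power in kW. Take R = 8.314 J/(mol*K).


Isentropic work: W = m*(gamma/(gamma-1))*(R*T1/MW)*((P2/P1)^((gamma-1)/gamma) - 1)
T1 = 56 + 273.15 = 329.15 K
Pressure ratio = 24.4 / 9.5 = 2.56842
Exponent = (1.35 - 1)/1.35 = 0.259259
(P2/P1)^exp - 1 = 2.56842^0.259259 - 1 = 0.277055
W = 34.2 * 1.35 / 0.35 * 8.314 * 329.15 / 28 * 0.277055 = 3572

3572 kW


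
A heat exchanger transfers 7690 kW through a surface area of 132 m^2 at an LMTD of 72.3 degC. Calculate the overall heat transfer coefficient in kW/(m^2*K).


From Q = U*A*LMTD, U = Q / (A * LMTD)
U = 7690 / (132 * 72.3) = 7690 / 9543.6 = 0.8058

0.8058 kW/(m^2*K)


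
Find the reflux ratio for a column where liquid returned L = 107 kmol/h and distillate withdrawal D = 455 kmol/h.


Reflux ratio definition: R = L / D (liquid returned / distillate withdrawn)
L = 107 kmol/h, D = 455 kmol/h
R = 107 / 455 = 0.2352

0.2352


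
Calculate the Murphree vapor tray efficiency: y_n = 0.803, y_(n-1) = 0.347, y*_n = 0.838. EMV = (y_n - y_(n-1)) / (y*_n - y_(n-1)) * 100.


Murphree vapor efficiency: EMV = (y_n - y_(n-1)) / (y*_n - y_(n-1)) * 100
EMV = (0.803 - 0.347) / (0.838 - 0.347) * 100 = 0.456 / 0.491 * 100 = 92.87

92.87 %


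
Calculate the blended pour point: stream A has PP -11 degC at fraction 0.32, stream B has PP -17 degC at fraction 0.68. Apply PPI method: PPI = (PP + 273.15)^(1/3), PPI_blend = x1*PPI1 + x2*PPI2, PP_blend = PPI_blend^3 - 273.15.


PPI_1 = (-11 + 273.15)^(1/3) = 6.400049
PPI_2 = (-17 + 273.15)^(1/3) = 6.350844
PPI_blend = 0.32 * 6.400049 + 0.68 * 6.350844 = 6.36659
PP_blend = 6.36659^3 - 273.15 = 258.06 - 273.15 = -15.09

-15.09 degC


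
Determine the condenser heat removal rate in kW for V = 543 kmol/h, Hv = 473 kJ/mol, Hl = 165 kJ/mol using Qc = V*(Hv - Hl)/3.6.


Qc = 543 * (473 - 165) / 3.6 = 543 * 308 / 3.6 = 46460

46460 kW


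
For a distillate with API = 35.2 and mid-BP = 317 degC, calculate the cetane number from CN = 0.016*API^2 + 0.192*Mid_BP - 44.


CN = 0.016 * 35.2^2 + 0.192 * 317 - 44
CN = 19.82464 + 60.864 - 44 = 36.68864

36.68864


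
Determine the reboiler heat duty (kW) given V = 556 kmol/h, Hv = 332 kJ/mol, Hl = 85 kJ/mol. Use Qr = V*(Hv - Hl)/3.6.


Qr = 556 * (332 - 85) / 3.6 = 556 * 247 / 3.6 = 38150

38150 kW


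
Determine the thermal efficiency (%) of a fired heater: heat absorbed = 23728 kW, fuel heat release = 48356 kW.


Furnace efficiency = Q_absorbed / Q_fuel * 100
= 23728 / 48356 * 100 = 49.07

49.07 %


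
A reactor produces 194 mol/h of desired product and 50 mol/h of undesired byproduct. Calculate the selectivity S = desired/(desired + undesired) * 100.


Selectivity = desired / (desired + undesired) * 100
Total products = 194 + 50 = 244 mol/h
S = 194 / 244 * 100
= 0.7951 * 100
= 79.51 %

79.51 %


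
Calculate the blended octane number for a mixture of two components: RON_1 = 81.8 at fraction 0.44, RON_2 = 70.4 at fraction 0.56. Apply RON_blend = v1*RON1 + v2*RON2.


Linear blending: RON_blend = sum(vi * RONi)
Contribution 1: 0.44 * 81.8 = 35.992
Contribution 2: 0.56 * 70.4 = 39.424
RON_blend = 35.992 + 39.424 = 75.416

75.416


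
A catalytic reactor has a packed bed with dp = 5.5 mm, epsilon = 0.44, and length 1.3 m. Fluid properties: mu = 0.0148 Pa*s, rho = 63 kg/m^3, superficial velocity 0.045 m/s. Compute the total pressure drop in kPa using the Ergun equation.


dp = 5.5 mm = 0.0055 m
Viscous term = 150*0.0148*0.045*(1-0.44)^2 / (0.0055^2*0.44^3) = 12157.9
Inertial term = 1.75*63*0.045^2*(1-0.44) / (0.0055*0.44^3) = 266.852
dP/L = 12157.9 + 266.852 = 12424.8 Pa/m
dP = 12424.8 * 1.3 / 1000 = 16.15 kPa

16.15 kPa


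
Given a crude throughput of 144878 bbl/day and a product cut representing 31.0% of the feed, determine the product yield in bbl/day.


Crude throughput = 144878 bbl/day
Fraction yield = 31.0%
yield = throughput * fraction / 100
yield = 144878 * 31.0 / 100 = 44912.18

44912.18 bbl/day


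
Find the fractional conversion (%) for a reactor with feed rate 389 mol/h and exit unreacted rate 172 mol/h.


X = (F_in - F_out) / F_in * 100
Moles reacted = 389 - 172 = 217
X = 217 / 389 * 100
= 0.5578 * 100
= 55.78 %

55.78 %


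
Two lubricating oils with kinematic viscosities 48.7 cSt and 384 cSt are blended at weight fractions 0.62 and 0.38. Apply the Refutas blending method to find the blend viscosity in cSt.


Refutas method: VBN_i = 14.534*ln(ln(visc_i + 0.8)) + 10.975, blended linearly by mass fraction; since VBN is linear in VBI_i = ln(ln(visc_i + 0.8)) and the fractions sum to 1, blend VBI directly: visc = exp(exp(VBI_blend)) - 0.8
VBI_1 = ln(ln(48.7 + 0.8)) = 1.36148
VBI_2 = ln(ln(384 + 0.8)) = 1.78385
VBI_blend = 0.62 * 1.36148 + 0.38 * 1.78385 = 1.52198
visc_blend = exp(exp(1.52198)) - 0.8 = 96.84

96.84 cSt


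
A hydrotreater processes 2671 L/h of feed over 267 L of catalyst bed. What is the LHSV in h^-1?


LHSV = volumetric feed rate / catalyst volume
= 2671 L/h / 267 L
= 10.00 h^-1

10.00 h^-1


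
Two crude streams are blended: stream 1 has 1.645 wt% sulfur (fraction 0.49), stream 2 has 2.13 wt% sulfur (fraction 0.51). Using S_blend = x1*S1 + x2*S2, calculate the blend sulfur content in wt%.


Linear sulfur blending: S_blend = x1*S1 + x2*S2
Contribution 1: 0.49 * 1.645 = 0.80605 wt%
Contribution 2: 0.51 * 2.13 = 1.0863 wt%
S_blend = 0.80605 + 1.0863 = 1.89235

1.89235 wt%


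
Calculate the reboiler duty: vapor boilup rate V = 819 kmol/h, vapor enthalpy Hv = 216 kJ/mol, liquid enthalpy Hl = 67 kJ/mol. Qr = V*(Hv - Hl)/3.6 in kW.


Qr = 819 * (216 - 67) / 3.6 = 819 * 149 / 3.6 = 33900

33900 kW


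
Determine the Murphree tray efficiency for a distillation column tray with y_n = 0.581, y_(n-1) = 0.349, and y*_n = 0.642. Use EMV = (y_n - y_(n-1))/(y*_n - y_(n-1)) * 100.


Murphree vapor efficiency: EMV = (y_n - y_(n-1)) / (y*_n - y_(n-1)) * 100
EMV = (0.581 - 0.349) / (0.642 - 0.349) * 100 = 0.232 / 0.293 * 100 = 79.18

79.18 %


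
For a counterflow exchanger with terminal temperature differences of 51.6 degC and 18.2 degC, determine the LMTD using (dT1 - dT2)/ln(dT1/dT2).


LMTD = (dT1 - dT2) / ln(dT1/dT2)
= (51.6 - 18.2) / ln(51.6 / 18.2) = 33.4 / 1.0421 = 32.05

32.05 degC


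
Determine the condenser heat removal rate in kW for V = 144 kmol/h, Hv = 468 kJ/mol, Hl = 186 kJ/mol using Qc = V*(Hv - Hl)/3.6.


Qc = 144 * (468 - 186) / 3.6 = 144 * 282 / 3.6 = 11280

11280 kW


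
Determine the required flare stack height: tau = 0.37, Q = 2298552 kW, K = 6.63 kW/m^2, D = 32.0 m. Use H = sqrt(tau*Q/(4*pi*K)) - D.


tau*Q/(4*pi*K) = 0.37 * 2298552 / (4 * pi * 6.63) = 10207.8
sqrt(10207.8) = 101.034
H = 101.034 - 32.0 = 69.03

69.03 m


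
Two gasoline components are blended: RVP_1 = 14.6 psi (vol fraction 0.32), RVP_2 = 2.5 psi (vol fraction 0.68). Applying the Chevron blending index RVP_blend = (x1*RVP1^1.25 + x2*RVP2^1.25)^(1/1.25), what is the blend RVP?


Chevron index: RVP_blend = (sum xi*RVPi^1.25)^(1/1.25)
RVP^1.25 terms: 0.32 * 14.6^1.25 + 0.68 * 2.5^1.25 = 11.2702
RVP_blend = 11.2702^(1/1.25) = 6.943

6.943 psi


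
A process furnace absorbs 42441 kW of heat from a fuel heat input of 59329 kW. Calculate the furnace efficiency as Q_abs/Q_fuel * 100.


Furnace efficiency = Q_absorbed / Q_fuel * 100
= 42441 / 59329 * 100 = 71.53

71.53 %


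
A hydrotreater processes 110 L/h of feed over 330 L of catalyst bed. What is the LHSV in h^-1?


LHSV = volumetric feed rate / catalyst volume
= 110 L/h / 330 L
= 0.3333 h^-1

0.3333 h^-1


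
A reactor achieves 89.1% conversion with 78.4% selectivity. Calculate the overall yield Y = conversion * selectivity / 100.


Overall yield = conversion (%) * selectivity (%) / 100
Conversion = 89.1%, Selectivity = 78.4%
Y = 89.1 * 78.4 / 100
= 69.8544 %

69.8544 %


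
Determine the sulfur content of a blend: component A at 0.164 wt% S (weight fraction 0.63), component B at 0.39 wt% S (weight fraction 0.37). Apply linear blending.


Linear sulfur blending: S_blend = x1*S1 + x2*S2
Contribution 1: 0.63 * 0.164 = 0.10332 wt%
Contribution 2: 0.37 * 0.39 = 0.1443 wt%
S_blend = 0.10332 + 0.1443 = 0.24762

0.24762 wt%


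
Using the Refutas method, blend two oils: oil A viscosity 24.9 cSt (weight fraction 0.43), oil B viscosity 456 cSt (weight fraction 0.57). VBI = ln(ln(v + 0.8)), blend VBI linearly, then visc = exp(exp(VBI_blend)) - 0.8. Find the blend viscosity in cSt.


Refutas method: VBN_i = 14.534*ln(ln(visc_i + 0.8)) + 10.975, blended linearly by mass fraction; since VBN is linear in VBI_i = ln(ln(visc_i + 0.8)) and the fractions sum to 1, blend VBI directly: visc = exp(exp(VBI_blend)) - 0.8
VBI_1 = ln(ln(24.9 + 0.8)) = 1.17757
VBI_2 = ln(ln(456 + 0.8)) = 1.81226
VBI_blend = 0.43 * 1.17757 + 0.57 * 1.81226 = 1.53934
visc_blend = exp(exp(1.53934)) - 0.8 = 105.0

105.0 cSt


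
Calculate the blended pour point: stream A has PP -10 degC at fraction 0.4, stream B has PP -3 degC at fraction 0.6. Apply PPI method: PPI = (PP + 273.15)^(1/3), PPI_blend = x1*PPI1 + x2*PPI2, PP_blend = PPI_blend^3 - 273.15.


PPI_1 = (-10 + 273.15)^(1/3) = 6.408176
PPI_2 = (-3 + 273.15)^(1/3) = 6.464501
PPI_blend = 0.4 * 6.408176 + 0.6 * 6.464501 = 6.441971
PP_blend = 6.441971^3 - 273.15 = 267.3353 - 273.15 = -5.81

-5.81 degC


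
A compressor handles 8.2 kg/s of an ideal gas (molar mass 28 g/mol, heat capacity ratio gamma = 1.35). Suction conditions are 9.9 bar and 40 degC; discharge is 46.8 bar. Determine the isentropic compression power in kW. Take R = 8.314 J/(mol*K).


Isentropic work: W = m*(gamma/(gamma-1))*(R*T1/MW)*((P2/P1)^((gamma-1)/gamma) - 1)
T1 = 40 + 273.15 = 313.15 K
Pressure ratio = 46.8 / 9.9 = 4.72727
Exponent = (1.35 - 1)/1.35 = 0.259259
(P2/P1)^exp - 1 = 4.72727^0.259259 - 1 = 0.495887
W = 8.2 * 1.35 / 0.35 * 8.314 * 313.15 / 28 * 0.495887 = 1458

1458 kW


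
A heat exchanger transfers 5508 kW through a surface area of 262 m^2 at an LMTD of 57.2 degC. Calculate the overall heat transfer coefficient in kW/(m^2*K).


From Q = U*A*LMTD, U = Q / (A * LMTD)
U = 5508 / (262 * 57.2) = 5508 / 14986.4 = 0.3675

0.3675 kW/(m^2*K)


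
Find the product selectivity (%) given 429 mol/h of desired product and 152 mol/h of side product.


Selectivity = desired / (desired + undesired) * 100
Total products = 429 + 152 = 581 mol/h
S = 429 / 581 * 100
= 0.7384 * 100
= 73.84 %

73.84 %


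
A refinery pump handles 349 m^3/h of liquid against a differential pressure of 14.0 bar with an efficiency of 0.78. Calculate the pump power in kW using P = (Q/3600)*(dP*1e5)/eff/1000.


Q = 349 / 3600 = 0.0969444 m^3/s
P = 0.0969444 * (14.0 * 1e5) / 0.78 / 1000 = 174.0

174.0 kW


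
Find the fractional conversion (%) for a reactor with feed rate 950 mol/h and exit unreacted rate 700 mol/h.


X = (F_in - F_out) / F_in * 100
Moles reacted = 950 - 700 = 250
X = 250 / 950 * 100
= 0.2632 * 100
= 26.32 %

26.32 %


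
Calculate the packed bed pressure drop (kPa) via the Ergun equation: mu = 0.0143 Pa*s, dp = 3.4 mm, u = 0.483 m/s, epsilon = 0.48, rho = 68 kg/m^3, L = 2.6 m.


dp = 3.4 mm = 0.0034 m
Viscous term = 150*0.0143*0.483*(1-0.48)^2 / (0.0034^2*0.48^3) = 219129
Inertial term = 1.75*68*0.483^2*(1-0.48) / (0.0034*0.48^3) = 38392.1
dP/L = 219129 + 38392.1 = 257521 Pa/m
dP = 257521 * 2.6 / 1000 = 669.6 kPa

669.6 kPa


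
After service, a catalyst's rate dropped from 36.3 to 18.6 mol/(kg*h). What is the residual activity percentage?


Activity (%) = (rate_used / rate_fresh) * 100
rate_used = 18.6, rate_fresh = 36.3
= (18.6 / 36.3) * 100
= 0.5124 * 100 = 51.24

51.24 %


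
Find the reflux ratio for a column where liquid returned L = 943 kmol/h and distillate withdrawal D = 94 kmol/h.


Reflux ratio definition: R = L / D (liquid returned / distillate withdrawn)
L = 943 kmol/h, D = 94 kmol/h
R = 943 / 94 = 10.03

10.03


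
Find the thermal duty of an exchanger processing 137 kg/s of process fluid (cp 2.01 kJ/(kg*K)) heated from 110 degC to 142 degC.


Q = m_dot * cp * delta_T
delta_T = 142 - 110 = 32 K
Q = 137 * 2.01 * 32
= 275.37 * 32
= 8811.84 kW

8811.84 kW


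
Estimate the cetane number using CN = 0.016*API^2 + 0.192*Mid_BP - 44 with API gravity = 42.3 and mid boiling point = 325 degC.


CN = 0.016 * 42.3^2 + 0.192 * 325 - 44
CN = 28.62864 + 62.4 - 44 = 47.02864

47.02864


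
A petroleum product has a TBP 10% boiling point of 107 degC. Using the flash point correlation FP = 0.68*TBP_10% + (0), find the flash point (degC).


FP = 0.68 * 107 + (0) = 72.76

72.76 degC


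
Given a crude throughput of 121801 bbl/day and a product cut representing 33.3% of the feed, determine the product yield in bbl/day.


Crude throughput = 121801 bbl/day
Fraction yield = 33.3%
yield = throughput * fraction / 100
yield = 121801 * 33.3 / 100 = 40559.733

40559.733 bbl/day


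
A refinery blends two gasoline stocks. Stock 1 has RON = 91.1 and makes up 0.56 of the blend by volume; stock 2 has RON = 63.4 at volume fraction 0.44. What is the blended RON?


Linear blending: RON_blend = sum(vi * RONi)
Contribution 1: 0.56 * 91.1 = 51.016
Contribution 2: 0.44 * 63.4 = 27.896
RON_blend = 51.016 + 27.896 = 78.912

78.912


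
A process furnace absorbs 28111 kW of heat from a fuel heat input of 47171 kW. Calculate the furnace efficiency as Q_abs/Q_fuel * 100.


Furnace efficiency = Q_absorbed / Q_fuel * 100
= 28111 / 47171 * 100 = 59.59

59.59 %


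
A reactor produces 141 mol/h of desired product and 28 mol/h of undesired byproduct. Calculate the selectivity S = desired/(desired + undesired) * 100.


Selectivity = desired / (desired + undesired) * 100
Total products = 141 + 28 = 169 mol/h
S = 141 / 169 * 100
= 0.8343 * 100
= 83.43 %

83.43 %


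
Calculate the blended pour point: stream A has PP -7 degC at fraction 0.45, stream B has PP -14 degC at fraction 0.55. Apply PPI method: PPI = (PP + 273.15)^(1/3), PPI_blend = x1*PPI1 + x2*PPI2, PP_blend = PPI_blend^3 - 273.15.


PPI_1 = (-7 + 273.15)^(1/3) = 6.432436
PPI_2 = (-14 + 273.15)^(1/3) = 6.375541
PPI_blend = 0.45 * 6.432436 + 0.55 * 6.375541 = 6.401144
PP_blend = 6.401144^3 - 273.15 = 262.2846 - 273.15 = -10.87

-10.87 degC


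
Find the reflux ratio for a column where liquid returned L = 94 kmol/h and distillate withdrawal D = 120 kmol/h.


Reflux ratio definition: R = L / D (liquid returned / distillate withdrawn)
L = 94 kmol/h, D = 120 kmol/h
R = 94 / 120 = 0.7833

0.7833


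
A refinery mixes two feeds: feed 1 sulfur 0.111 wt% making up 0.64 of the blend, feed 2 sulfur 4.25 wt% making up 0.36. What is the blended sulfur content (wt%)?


Linear sulfur blending: S_blend = x1*S1 + x2*S2
Contribution 1: 0.64 * 0.111 = 0.07104 wt%
Contribution 2: 0.36 * 4.25 = 1.53 wt%
S_blend = 0.07104 + 1.53 = 1.60104

1.60104 wt%


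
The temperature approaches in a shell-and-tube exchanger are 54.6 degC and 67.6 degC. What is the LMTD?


LMTD = (dT1 - dT2) / ln(dT1/dT2)
= (54.6 - 67.6) / ln(54.6 / 67.6) = -13 / -0.213574 = 60.87

60.87 degC


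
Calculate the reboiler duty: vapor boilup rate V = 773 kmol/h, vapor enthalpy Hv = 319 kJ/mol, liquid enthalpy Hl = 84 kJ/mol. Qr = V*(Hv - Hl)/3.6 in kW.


Qr = 773 * (319 - 84) / 3.6 = 773 * 235 / 3.6 = 50460

50460 kW


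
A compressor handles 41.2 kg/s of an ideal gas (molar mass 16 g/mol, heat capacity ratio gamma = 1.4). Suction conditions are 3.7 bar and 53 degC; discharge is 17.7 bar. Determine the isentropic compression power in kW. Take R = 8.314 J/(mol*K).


Isentropic work: W = m*(gamma/(gamma-1))*(R*T1/MW)*((P2/P1)^((gamma-1)/gamma) - 1)
T1 = 53 + 273.15 = 326.15 K
Pressure ratio = 17.7 / 3.7 = 4.78378
Exponent = (1.4 - 1)/1.4 = 0.285714
(P2/P1)^exp - 1 = 4.78378^0.285714 - 1 = 0.56394
W = 41.2 * 1.4 / 0.4 * 8.314 * 326.15 / 16 * 0.56394 = 13780

13780 kW


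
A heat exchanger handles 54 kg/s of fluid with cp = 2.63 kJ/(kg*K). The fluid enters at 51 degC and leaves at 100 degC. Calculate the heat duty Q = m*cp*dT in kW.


Q = m_dot * cp * delta_T
delta_T = 100 - 51 = 49 K
Q = 54 * 2.63 * 49
= 142.02 * 49
= 6958.98 kW

6958.98 kW


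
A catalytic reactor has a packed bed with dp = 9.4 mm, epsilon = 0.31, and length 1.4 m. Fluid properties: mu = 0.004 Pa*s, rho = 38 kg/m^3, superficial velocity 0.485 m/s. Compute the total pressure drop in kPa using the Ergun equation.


dp = 9.4 mm = 0.0094 m
Viscous term = 150*0.004*0.485*(1-0.31)^2 / (0.0094^2*0.31^3) = 52632.1
Inertial term = 1.75*38*0.485^2*(1-0.31) / (0.0094*0.31^3) = 38542.6
dP/L = 52632.1 + 38542.6 = 91174.7 Pa/m
dP = 91174.7 * 1.4 / 1000 = 127.6 kPa

127.6 kPa


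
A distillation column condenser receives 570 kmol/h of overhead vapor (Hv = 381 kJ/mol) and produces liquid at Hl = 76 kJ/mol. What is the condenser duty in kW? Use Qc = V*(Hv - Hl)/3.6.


Qc = 570 * (381 - 76) / 3.6 = 570 * 305 / 3.6 = 48290

48290 kW


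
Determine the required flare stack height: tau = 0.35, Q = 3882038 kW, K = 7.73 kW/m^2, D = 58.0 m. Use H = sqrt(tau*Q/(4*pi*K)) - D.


tau*Q/(4*pi*K) = 0.35 * 3882038 / (4 * pi * 7.73) = 13987.4
sqrt(13987.4) = 118.268
H = 118.268 - 58.0 = 60.27

60.27 m


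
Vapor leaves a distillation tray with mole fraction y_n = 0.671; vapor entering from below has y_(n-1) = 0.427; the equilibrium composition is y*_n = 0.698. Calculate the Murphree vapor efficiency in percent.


Murphree vapor efficiency: EMV = (y_n - y_(n-1)) / (y*_n - y_(n-1)) * 100
EMV = (0.671 - 0.427) / (0.698 - 0.427) * 100 = 0.244 / 0.271 * 100 = 90.04

90.04 %


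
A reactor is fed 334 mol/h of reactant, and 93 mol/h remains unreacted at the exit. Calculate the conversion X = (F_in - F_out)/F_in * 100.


X = (F_in - F_out) / F_in * 100
Moles reacted = 334 - 93 = 241
X = 241 / 334 * 100
= 0.7216 * 100
= 72.16 %

72.16 %


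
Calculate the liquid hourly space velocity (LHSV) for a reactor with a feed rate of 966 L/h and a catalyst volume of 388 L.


LHSV = volumetric feed rate / catalyst volume
= 966 L/h / 388 L
= 2.490 h^-1

2.490 h^-1


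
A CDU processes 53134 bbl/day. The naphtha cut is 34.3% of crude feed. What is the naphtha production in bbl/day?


Crude throughput = 53134 bbl/day
Fraction yield = 34.3%
yield = throughput * fraction / 100
yield = 53134 * 34.3 / 100 = 18224.962

18224.962 bbl/day


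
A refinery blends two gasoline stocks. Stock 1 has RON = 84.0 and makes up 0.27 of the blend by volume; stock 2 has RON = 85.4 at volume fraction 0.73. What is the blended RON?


Linear blending: RON_blend = sum(vi * RONi)
Contribution 1: 0.27 * 84.0 = 22.68
Contribution 2: 0.73 * 85.4 = 62.342
RON_blend = 22.68 + 62.342 = 85.022

85.022


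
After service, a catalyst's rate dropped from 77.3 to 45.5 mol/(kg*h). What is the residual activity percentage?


Activity (%) = (rate_used / rate_fresh) * 100
rate_used = 45.5, rate_fresh = 77.3
= (45.5 / 77.3) * 100
= 0.5886 * 100 = 58.86

58.86 %


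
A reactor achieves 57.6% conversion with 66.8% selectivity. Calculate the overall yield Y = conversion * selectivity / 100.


Overall yield = conversion (%) * selectivity (%) / 100
Conversion = 57.6%, Selectivity = 66.8%
Y = 57.6 * 66.8 / 100
= 38.4768 %

38.4768 %


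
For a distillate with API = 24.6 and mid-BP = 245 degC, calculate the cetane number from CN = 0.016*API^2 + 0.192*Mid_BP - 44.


CN = 0.016 * 24.6^2 + 0.192 * 245 - 44
CN = 9.68256 + 47.04 - 44 = 12.72256

12.72256


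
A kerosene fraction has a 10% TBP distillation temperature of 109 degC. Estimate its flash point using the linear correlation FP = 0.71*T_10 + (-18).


FP = 0.71 * 109 + (-18) = 59.39

59.39 degC


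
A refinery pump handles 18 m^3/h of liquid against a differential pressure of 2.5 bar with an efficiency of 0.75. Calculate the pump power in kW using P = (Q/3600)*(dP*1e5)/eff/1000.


Q = 18 / 3600 = 0.005 m^3/s
P = 0.005 * (2.5 * 1e5) / 0.75 / 1000 = 1.667

1.667 kW


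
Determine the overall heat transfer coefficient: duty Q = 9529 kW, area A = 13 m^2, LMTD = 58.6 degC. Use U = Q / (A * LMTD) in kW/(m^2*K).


From Q = U*A*LMTD, U = Q / (A * LMTD)
U = 9529 / (13 * 58.6) = 9529 / 761.8 = 12.51

12.51 kW/(m^2*K)


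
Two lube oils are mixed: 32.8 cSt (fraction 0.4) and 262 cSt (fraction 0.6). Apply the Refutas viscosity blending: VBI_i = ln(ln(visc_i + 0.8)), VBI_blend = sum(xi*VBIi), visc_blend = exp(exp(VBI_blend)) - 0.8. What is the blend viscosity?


Refutas method: VBN_i = 14.534*ln(ln(visc_i + 0.8)) + 10.975, blended linearly by mass fraction; since VBN is linear in VBI_i = ln(ln(visc_i + 0.8)) and the fractions sum to 1, blend VBI directly: visc = exp(exp(VBI_blend)) - 0.8
VBI_1 = ln(ln(32.8 + 0.8)) = 1.2569
VBI_2 = ln(ln(262 + 0.8)) = 1.71765
VBI_blend = 0.4 * 1.2569 + 0.6 * 1.71765 = 1.53335
visc_blend = exp(exp(1.53335)) - 0.8 = 102.1

102.1 cSt


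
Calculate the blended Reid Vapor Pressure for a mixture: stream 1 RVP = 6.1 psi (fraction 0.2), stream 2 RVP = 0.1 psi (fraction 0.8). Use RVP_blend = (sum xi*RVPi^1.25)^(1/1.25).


Chevron index: RVP_blend = (sum xi*RVPi^1.25)^(1/1.25)
RVP^1.25 terms: 0.2 * 6.1^1.25 + 0.8 * 0.1^1.25 = 1.9623
RVP_blend = 1.9623^(1/1.25) = 1.715

1.715 psi


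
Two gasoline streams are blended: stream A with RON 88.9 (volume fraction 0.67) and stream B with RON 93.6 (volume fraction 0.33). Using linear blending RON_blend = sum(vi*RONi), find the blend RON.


Linear blending: RON_blend = sum(vi * RONi)
Contribution 1: 0.67 * 88.9 = 59.563
Contribution 2: 0.33 * 93.6 = 30.888
RON_blend = 59.563 + 30.888 = 90.451

90.451


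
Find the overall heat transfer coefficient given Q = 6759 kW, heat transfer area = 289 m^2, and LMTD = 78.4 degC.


From Q = U*A*LMTD, U = Q / (A * LMTD)
U = 6759 / (289 * 78.4) = 6759 / 22657.6 = 0.2983

0.2983 kW/(m^2*K)


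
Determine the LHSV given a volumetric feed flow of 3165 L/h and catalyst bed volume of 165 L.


LHSV = volumetric feed rate / catalyst volume
= 3165 L/h / 165 L
= 19.18 h^-1

19.18 h^-1
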